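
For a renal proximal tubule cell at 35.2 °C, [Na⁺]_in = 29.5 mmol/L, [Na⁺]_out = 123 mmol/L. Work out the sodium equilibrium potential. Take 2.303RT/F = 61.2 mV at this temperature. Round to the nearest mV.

38 mV

E = (61.2/z) · log₁₀([Na⁺]_out/[Na⁺]_in) with z = +1.
= (61.2/1) · log₁₀(123/29.5) = 61.20 · log₁₀(4.169)
= 61.20 · (0.6201) = 37.95 mV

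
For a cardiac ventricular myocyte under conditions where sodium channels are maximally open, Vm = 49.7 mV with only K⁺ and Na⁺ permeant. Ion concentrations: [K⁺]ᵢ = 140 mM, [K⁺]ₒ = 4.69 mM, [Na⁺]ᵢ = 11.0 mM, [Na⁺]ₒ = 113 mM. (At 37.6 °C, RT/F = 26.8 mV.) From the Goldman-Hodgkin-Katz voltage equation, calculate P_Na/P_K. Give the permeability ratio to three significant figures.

20.8

Let α = P_Na/P_K. GHK: Vm = 26.8·ln[(Kₒ + α·Naₒ)/(Kᵢ + α·Naᵢ)].
e^(Vm/26.8) = e^(49.7/26.8) = 6.3884
So 6.3884·(Kᵢ + α·Naᵢ) = Kₒ + α·Naₒ → α = (6.3884·140.0 − 4.69) / (113.0 − 6.3884·11.0)
α = (894.4 − 4.69) / (113.0 − 70.27) = 889.7/42.73 = 20.82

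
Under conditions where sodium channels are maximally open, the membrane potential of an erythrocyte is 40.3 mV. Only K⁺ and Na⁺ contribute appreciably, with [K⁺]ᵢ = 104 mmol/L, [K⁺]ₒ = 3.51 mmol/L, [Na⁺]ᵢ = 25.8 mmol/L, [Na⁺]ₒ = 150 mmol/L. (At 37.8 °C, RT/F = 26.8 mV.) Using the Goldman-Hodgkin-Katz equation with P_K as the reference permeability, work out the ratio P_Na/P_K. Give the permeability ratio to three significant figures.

13.7

Let α = P_Na/P_K. GHK: Vm = 26.8·ln[(Kₒ + α·Naₒ)/(Kᵢ + α·Naᵢ)].
e^(Vm/26.8) = e^(40.3/26.8) = 4.4984
So 4.4984·(Kᵢ + α·Naᵢ) = Kₒ + α·Naₒ → α = (4.4984·104.0 − 3.51) / (150.0 − 4.4984·25.8)
α = (467.8 − 3.51) / (150.0 − 116.1) = 464.3/33.94 = 13.68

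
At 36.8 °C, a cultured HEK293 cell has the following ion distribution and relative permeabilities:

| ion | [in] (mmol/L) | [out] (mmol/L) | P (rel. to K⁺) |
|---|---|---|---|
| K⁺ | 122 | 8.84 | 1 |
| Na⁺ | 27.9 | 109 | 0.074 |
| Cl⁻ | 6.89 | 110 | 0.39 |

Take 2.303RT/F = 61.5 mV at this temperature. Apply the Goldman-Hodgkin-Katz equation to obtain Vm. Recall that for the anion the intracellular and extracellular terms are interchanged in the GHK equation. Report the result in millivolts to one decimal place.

Vm = 61.5 · log₁₀[(Σ P·[cation]ₒ + Σ P·[anion]ᵢ) / (Σ P·[cation]ᵢ + Σ P·[anion]ₒ)]
Numerator = 1×8.84 + 0.074×109 + 0.39×6.89 = 19.59
Denominator = 1×122 + 0.074×27.9 + 0.39×110 = 167
Vm = 61.5 · log₁₀(0.11735) = 61.5 × (-0.9305) = -57.23 mV

-57.2 mV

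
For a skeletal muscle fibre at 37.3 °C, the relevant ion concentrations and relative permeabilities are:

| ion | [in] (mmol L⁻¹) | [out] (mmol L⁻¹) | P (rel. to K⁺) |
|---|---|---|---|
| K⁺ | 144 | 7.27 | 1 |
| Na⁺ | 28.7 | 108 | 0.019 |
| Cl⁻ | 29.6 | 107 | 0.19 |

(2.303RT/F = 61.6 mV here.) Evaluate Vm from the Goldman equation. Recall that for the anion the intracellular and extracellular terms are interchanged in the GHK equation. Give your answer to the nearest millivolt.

-64 mV

Vm = 61.6 · log₁₀[(Σ P·[cation]ₒ + Σ P·[anion]ᵢ) / (Σ P·[cation]ᵢ + Σ P·[anion]ₒ)]
Numerator = 1×7.27 + 0.019×108 + 0.19×29.6 = 14.95
Denominator = 1×144 + 0.019×28.7 + 0.19×107 = 164.9
Vm = 61.6 · log₁₀(0.09065) = 61.6 × (-1.0426) = -64.23 mV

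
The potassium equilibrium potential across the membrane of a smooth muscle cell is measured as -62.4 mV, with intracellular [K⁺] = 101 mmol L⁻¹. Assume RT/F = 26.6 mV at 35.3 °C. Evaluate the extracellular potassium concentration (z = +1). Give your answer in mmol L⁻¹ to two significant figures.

9.7 mmol L⁻¹

Nernst: E = (26.6/1) · ln([out]/[in]), so ln([out]/[in]) = -62.4 × 1 / 26.6 = -2.3459.
[out]/[in] = e^(-2.3459) = 0.09576.
[out] = 0.09576 × 101 = 9.672 mmol L⁻¹.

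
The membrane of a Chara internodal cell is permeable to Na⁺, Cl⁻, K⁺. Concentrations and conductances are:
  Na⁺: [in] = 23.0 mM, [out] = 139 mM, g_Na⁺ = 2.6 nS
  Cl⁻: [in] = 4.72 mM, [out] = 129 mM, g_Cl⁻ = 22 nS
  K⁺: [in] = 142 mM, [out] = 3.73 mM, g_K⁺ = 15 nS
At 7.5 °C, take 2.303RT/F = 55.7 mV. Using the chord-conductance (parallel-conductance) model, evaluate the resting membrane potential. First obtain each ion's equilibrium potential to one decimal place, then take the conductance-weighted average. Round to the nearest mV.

-75 mV

E_Na⁺ = (55.7/1)·log₁₀(139/23.0) = 43.5 mV
E_Cl⁻ = (55.7/-1)·log₁₀(129/4.72) = -80.0 mV
E_K⁺ = (55.7/1)·log₁₀(3.73/142) = -88.0 mV
Vm = (Σ gᵢEᵢ)/(Σ gᵢ) = (2.6·43.5 + 22·-80.0 + 15·-88.0) / (2.6 + 22 + 15)
= -2966.90 / 39.6 = -74.92 mV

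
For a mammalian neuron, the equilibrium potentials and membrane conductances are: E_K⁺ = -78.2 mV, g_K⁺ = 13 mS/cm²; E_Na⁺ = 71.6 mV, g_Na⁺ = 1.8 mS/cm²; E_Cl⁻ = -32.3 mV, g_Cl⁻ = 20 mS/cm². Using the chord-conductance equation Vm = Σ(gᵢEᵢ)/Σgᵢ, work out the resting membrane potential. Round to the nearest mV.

Σ gᵢEᵢ = 13·(-78.2) + 1.8·(71.6) + 20·(-32.3) = -1533.72
Σ gᵢ = 13 + 1.8 + 20 = 34.8
Vm = -1533.72 / 34.8 = -44.07 mV

-44 mV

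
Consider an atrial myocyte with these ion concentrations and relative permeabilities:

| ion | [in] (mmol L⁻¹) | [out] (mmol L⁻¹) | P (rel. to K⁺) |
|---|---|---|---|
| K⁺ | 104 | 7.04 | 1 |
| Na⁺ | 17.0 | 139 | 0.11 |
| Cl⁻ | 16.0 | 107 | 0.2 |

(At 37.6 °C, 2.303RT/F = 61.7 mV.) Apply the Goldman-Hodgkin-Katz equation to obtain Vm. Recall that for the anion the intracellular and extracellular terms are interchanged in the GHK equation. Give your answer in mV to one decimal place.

Vm = 61.7 · log₁₀[(Σ P·[cation]ₒ + Σ P·[anion]ᵢ) / (Σ P·[cation]ᵢ + Σ P·[anion]ₒ)]
Numerator = 1×7.04 + 0.11×139 + 0.2×16.0 = 25.53
Denominator = 1×104 + 0.11×17.0 + 0.2×107 = 127.3
Vm = 61.7 · log₁₀(0.2006) = 61.7 × (-0.6977) = -43.05 mV

-43.0 mV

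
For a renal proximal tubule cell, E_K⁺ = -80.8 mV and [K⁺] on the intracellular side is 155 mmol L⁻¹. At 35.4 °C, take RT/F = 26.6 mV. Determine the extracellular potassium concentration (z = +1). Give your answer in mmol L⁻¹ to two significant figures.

Nernst: E = (26.6/1) · ln([out]/[in]), so ln([out]/[in]) = -80.8 × 1 / 26.6 = -3.0376.
[out]/[in] = e^(-3.0376) = 0.04795.
[out] = 0.04795 × 155 = 7.432 mmol L⁻¹.

7.4 mmol L⁻¹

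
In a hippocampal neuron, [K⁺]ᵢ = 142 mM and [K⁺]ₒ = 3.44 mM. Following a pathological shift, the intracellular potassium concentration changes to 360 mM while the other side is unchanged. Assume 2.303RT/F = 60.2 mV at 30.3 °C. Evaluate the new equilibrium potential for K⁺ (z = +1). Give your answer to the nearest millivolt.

After the shift: [K⁺]_out = 3.44, [K⁺]_in = 360 mM.
E_new = (60.2/1)·log₁₀(3.44/360) = 60.20 · (-2.0197) = -121.59 mV

-122 mV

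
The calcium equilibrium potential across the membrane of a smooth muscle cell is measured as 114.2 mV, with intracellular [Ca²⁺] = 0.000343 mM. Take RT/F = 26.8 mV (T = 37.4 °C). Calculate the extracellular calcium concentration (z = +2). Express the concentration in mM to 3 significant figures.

Nernst: E = (26.8/2) · ln([out]/[in]), so ln([out]/[in]) = 114.2 × 2 / 26.8 = 8.5224.
[out]/[in] = e^(8.5224) = 5026.
[out] = 5026 × 0.000343 = 1.724 mM.

1.72 mM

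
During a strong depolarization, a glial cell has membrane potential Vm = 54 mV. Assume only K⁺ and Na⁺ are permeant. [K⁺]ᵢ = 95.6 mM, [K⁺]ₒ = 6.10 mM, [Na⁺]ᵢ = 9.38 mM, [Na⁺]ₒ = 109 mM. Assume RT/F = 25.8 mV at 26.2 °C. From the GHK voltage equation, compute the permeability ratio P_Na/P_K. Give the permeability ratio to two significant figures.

Let α = P_Na/P_K. GHK: Vm = 25.8·ln[(Kₒ + α·Naₒ)/(Kᵢ + α·Naᵢ)].
e^(Vm/25.8) = e^(54.0/25.8) = 8.1094
So 8.1094·(Kᵢ + α·Naᵢ) = Kₒ + α·Naₒ → α = (8.1094·95.6 − 6.1) / (109.0 − 8.1094·9.38)
α = (775.3 − 6.1) / (109.0 − 76.07) = 769.2/32.93 = 23.35

23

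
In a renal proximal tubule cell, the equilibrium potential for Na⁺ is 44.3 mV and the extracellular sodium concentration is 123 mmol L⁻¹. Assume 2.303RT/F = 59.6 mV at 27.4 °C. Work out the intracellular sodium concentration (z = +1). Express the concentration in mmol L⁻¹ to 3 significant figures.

22.2 mmol L⁻¹

Nernst: E = (59.6/1) · log₁₀([out]/[in]), so log₁₀([out]/[in]) = 44.3 × 1 / 59.6 = 0.7433.
[out]/[in] = 10^(0.7433) = 5.537.
[in] = 123 / 5.537 = 22.21 mmol L⁻¹.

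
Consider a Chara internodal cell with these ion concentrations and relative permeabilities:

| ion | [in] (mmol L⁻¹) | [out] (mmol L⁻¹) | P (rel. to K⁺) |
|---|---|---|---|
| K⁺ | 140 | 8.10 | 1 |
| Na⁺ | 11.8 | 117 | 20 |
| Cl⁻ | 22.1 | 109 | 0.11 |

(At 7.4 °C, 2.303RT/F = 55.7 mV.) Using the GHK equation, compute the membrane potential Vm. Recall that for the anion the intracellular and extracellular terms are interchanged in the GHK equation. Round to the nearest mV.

Vm = 55.7 · log₁₀[(Σ P·[cation]ₒ + Σ P·[anion]ᵢ) / (Σ P·[cation]ᵢ + Σ P·[anion]ₒ)]
Numerator = 1×8.10 + 20×117 + 0.11×22.1 = 2351
Denominator = 1×140 + 20×11.8 + 0.11×109 = 388
Vm = 55.7 · log₁₀(6.0582) = 55.7 × (0.7823) = 43.58 mV

44 mV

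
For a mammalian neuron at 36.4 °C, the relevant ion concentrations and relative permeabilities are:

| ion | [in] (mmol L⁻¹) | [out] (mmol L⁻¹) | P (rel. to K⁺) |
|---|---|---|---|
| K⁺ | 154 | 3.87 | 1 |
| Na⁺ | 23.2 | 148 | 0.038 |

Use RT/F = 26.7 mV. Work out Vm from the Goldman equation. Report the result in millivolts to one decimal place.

Vm = 26.7 · ln[(Σ P·[cation]ₒ + Σ P·[anion]ᵢ) / (Σ P·[cation]ᵢ + Σ P·[anion]ₒ)]
Numerator = 1×3.87 + 0.038×148 = 9.494
Denominator = 1×154 + 0.038×23.2 = 154.9
Vm = 26.7 · ln(0.061298) = 26.7 × (-2.7920) = -74.55 mV

-74.5 mV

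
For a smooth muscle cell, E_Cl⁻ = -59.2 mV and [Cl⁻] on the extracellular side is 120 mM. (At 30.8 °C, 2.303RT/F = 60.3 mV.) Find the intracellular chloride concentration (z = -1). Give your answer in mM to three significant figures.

Nernst: E = (60.3/-1) · log₁₀([out]/[in]), so log₁₀([out]/[in]) = -59.2 × -1 / 60.3 = 0.9818.
[out]/[in] = 10^(0.9818) = 9.589.
[in] = 120 / 9.589 = 12.51 mM.

12.5 mM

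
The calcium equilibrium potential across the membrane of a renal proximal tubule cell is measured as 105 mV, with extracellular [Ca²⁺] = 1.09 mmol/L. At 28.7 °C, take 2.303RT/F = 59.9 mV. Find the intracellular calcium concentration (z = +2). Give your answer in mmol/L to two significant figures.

Nernst: E = (59.9/2) · log₁₀([out]/[in]), so log₁₀([out]/[in]) = 105.0 × 2 / 59.9 = 3.5058.
[out]/[in] = 10^(3.5058) = 3205.
[in] = 1.09 / 3205 = 0.0003401 mmol/L.

0.00034 mmol/L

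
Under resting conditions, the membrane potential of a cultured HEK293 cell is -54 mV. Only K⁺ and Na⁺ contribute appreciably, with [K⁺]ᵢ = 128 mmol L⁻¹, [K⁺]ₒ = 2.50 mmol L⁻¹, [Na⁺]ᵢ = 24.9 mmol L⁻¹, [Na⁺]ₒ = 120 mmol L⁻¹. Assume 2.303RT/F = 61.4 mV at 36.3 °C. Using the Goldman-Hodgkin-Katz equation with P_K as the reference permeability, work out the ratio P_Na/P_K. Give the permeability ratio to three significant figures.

Let α = P_Na/P_K. GHK: Vm = 61.4·log₁₀[(Kₒ + α·Naₒ)/(Kᵢ + α·Naᵢ)].
10^(Vm/61.4) = 10^(-54.0/61.4) = 0.13198
So 0.13198·(Kᵢ + α·Naᵢ) = Kₒ + α·Naₒ → α = (0.13198·128.0 − 2.5) / (120.0 − 0.13198·24.9)
α = (16.89 − 2.5) / (120.0 − 3.286) = 14.39/116.7 = 0.1233

0.123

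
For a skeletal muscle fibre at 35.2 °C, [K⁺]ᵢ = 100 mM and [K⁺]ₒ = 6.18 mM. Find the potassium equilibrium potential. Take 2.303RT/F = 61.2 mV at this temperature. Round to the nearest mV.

-74 mV

E = (61.2/z) · log₁₀([K⁺]_out/[K⁺]_in) with z = +1.
= (61.2/1) · log₁₀(6.18/100) = 61.20 · log₁₀(0.0618)
= 61.20 · (-1.2090) = -73.99 mV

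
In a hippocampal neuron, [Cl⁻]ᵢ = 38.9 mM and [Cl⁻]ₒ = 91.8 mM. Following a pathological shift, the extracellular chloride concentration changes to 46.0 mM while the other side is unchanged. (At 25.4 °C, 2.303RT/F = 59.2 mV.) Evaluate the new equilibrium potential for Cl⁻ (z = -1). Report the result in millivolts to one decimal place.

-4.3 mV

After the shift: [Cl⁻]_out = 46.0, [Cl⁻]_in = 38.9 mM.
E_new = (59.2/-1)·log₁₀(46.0/38.9) = -59.20 · (0.0728) = -4.31 mV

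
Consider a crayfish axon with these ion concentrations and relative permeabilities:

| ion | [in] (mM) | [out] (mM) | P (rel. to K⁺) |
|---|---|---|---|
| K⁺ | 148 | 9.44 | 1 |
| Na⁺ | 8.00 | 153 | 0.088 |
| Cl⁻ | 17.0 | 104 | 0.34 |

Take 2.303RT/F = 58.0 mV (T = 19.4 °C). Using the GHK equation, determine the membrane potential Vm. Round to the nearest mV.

-47 mV

Vm = 58.0 · log₁₀[(Σ P·[cation]ₒ + Σ P·[anion]ᵢ) / (Σ P·[cation]ᵢ + Σ P·[anion]ₒ)]
Numerator = 1×9.44 + 0.088×153 + 0.34×17.0 = 28.68
Denominator = 1×148 + 0.088×8.00 + 0.34×104 = 184.1
Vm = 58.0 · log₁₀(0.15584) = 58.0 × (-0.8073) = -46.83 mV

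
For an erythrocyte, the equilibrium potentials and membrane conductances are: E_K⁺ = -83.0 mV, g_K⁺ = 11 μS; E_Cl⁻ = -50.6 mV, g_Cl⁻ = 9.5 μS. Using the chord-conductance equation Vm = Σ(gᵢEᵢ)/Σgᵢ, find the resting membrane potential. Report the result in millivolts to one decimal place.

Σ gᵢEᵢ = 11·(-83.0) + 9.5·(-50.6) = -1393.70
Σ gᵢ = 11 + 9.5 = 20.5
Vm = -1393.70 / 20.5 = -67.99 mV

-68.0 mV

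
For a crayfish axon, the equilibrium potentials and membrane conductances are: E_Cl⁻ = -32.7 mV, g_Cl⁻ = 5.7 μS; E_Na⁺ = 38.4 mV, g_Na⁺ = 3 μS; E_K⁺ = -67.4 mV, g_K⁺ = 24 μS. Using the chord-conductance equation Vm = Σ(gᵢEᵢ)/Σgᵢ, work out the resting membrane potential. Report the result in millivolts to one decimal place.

Σ gᵢEᵢ = 5.7·(-32.7) + 3·(38.4) + 24·(-67.4) = -1688.79
Σ gᵢ = 5.7 + 3 + 24 = 32.7
Vm = -1688.79 / 32.7 = -51.64 mV

-51.6 mV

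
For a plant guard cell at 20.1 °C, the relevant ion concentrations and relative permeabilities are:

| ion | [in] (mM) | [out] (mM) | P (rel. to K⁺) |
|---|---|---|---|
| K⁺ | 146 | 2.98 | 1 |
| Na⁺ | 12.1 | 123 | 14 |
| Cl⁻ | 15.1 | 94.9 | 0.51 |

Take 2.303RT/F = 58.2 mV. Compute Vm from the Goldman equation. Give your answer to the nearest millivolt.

Vm = 58.2 · log₁₀[(Σ P·[cation]ₒ + Σ P·[anion]ᵢ) / (Σ P·[cation]ᵢ + Σ P·[anion]ₒ)]
Numerator = 1×2.98 + 14×123 + 0.51×15.1 = 1733
Denominator = 1×146 + 14×12.1 + 0.51×94.9 = 363.8
Vm = 58.2 · log₁₀(4.7627) = 58.2 × (0.6779) = 39.45 mV

39 mV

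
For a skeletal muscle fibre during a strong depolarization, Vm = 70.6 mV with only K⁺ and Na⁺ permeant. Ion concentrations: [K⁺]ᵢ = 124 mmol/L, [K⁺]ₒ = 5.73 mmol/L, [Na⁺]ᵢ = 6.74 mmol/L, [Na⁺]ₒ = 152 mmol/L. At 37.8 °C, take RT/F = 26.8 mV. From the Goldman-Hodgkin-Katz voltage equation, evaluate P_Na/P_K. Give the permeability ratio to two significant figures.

Let α = P_Na/P_K. GHK: Vm = 26.8·ln[(Kₒ + α·Naₒ)/(Kᵢ + α·Naᵢ)].
e^(Vm/26.8) = e^(70.6/26.8) = 13.934
So 13.934·(Kᵢ + α·Naᵢ) = Kₒ + α·Naₒ → α = (13.934·124.0 − 5.73) / (152.0 − 13.934·6.74)
α = (1728 − 5.73) / (152.0 − 93.91) = 1722/58.09 = 29.65

30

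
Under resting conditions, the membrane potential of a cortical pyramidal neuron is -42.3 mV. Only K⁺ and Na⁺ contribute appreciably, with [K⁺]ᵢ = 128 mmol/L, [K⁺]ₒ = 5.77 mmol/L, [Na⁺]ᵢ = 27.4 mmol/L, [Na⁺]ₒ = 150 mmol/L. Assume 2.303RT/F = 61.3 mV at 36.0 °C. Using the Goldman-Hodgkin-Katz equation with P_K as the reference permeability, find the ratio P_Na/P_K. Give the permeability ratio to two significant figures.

0.14

Let α = P_Na/P_K. GHK: Vm = 61.3·log₁₀[(Kₒ + α·Naₒ)/(Kᵢ + α·Naᵢ)].
10^(Vm/61.3) = 10^(-42.3/61.3) = 0.20415
So 0.20415·(Kᵢ + α·Naᵢ) = Kₒ + α·Naₒ → α = (0.20415·128.0 − 5.77) / (150.0 − 0.20415·27.4)
α = (26.13 − 5.77) / (150.0 − 5.594) = 20.36/144.4 = 0.141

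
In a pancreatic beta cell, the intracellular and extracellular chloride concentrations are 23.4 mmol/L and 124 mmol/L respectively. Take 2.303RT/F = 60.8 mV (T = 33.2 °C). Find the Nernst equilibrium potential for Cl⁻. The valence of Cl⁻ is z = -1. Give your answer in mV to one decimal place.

-44.0 mV

E = (60.8/z) · log₁₀([Cl⁻]_out/[Cl⁻]_in) with z = -1.
For an anion, dividing by z = -1 reverses the sign.
= (60.8/-1) · log₁₀(124/23.4) = -60.80 · log₁₀(5.299)
= -60.80 · (0.7242) = -44.03 mV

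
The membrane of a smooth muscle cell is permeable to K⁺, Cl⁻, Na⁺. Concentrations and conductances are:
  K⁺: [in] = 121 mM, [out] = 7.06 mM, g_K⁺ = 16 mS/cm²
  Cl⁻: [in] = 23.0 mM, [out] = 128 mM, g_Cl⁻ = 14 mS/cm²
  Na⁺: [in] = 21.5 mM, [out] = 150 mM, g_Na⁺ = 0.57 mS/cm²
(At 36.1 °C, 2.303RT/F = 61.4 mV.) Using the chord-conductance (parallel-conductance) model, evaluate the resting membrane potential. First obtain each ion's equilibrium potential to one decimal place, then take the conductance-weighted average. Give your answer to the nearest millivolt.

E_K⁺ = (61.4/1)·log₁₀(7.06/121) = -75.8 mV
E_Cl⁻ = (61.4/-1)·log₁₀(128/23.0) = -45.8 mV
E_Na⁺ = (61.4/1)·log₁₀(150/21.5) = 51.8 mV
Vm = (Σ gᵢEᵢ)/(Σ gᵢ) = (16·-75.8 + 14·-45.8 + 0.57·51.8) / (16 + 14 + 0.57)
= -1824.47 / 30.57 = -59.68 mV

-60 mV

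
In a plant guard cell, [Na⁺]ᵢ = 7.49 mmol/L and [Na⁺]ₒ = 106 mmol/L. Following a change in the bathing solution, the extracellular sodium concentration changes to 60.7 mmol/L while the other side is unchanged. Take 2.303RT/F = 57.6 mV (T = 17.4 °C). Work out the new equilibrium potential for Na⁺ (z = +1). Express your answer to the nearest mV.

52 mV

After the shift: [Na⁺]_out = 60.7, [Na⁺]_in = 7.49 mmol/L.
E_new = (57.6/1)·log₁₀(60.7/7.49) = 57.60 · (0.9087) = 52.34 mV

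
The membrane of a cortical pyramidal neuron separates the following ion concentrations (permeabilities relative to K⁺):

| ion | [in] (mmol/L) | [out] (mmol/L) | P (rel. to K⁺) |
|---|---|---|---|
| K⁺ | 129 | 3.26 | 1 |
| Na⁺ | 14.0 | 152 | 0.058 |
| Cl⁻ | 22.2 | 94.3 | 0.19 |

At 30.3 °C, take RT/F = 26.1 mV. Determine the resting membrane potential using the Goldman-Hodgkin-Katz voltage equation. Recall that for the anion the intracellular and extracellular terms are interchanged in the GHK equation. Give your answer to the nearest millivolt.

Vm = 26.1 · ln[(Σ P·[cation]ₒ + Σ P·[anion]ᵢ) / (Σ P·[cation]ᵢ + Σ P·[anion]ₒ)]
Numerator = 1×3.26 + 0.058×152 + 0.19×22.2 = 16.29
Denominator = 1×129 + 0.058×14.0 + 0.19×94.3 = 147.7
Vm = 26.1 · ln(0.1103) = 26.1 × (-2.2046) = -57.54 mV

-58 mV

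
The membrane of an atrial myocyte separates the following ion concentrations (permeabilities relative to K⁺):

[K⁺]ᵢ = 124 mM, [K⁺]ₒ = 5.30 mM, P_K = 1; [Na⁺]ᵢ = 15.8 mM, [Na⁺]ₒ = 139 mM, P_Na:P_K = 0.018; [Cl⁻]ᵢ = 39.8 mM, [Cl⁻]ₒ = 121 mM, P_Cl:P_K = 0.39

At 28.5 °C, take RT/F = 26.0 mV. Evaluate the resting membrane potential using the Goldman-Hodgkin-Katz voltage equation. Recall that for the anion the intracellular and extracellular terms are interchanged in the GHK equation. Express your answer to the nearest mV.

Vm = 26.0 · ln[(Σ P·[cation]ₒ + Σ P·[anion]ᵢ) / (Σ P·[cation]ᵢ + Σ P·[anion]ₒ)]
Numerator = 1×5.30 + 0.018×139 + 0.39×39.8 = 23.32
Denominator = 1×124 + 0.018×15.8 + 0.39×121 = 171.5
Vm = 26.0 · ln(0.13602) = 26.0 × (-1.9950) = -51.87 mV

-52 mV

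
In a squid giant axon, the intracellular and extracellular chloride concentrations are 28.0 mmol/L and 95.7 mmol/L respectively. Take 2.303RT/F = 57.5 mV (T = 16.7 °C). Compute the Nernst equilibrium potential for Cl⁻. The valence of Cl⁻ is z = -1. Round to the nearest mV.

E = (57.5/z) · log₁₀([Cl⁻]_out/[Cl⁻]_in) with z = -1.
For an anion, dividing by z = -1 reverses the sign.
= (57.5/-1) · log₁₀(95.7/28.0) = -57.50 · log₁₀(3.418)
= -57.50 · (0.5338) = -30.69 mV

-31 mV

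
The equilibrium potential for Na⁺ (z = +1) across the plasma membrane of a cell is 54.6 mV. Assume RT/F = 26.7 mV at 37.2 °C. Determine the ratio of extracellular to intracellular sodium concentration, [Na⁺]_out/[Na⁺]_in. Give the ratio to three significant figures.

7.73

ln([out]/[in]) = E·z/(26.7) = 54.6 × 1 / 26.7 = 2.0449
[out]/[in] = e^(2.0449) = 7.729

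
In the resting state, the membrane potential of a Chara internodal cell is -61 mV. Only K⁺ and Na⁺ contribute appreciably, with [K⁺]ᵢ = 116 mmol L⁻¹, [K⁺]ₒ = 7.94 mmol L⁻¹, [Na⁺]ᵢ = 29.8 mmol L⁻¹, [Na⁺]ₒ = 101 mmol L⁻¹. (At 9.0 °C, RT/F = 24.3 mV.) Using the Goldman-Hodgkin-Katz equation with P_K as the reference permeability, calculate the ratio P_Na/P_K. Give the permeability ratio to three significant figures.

Let α = P_Na/P_K. GHK: Vm = 24.3·ln[(Kₒ + α·Naₒ)/(Kᵢ + α·Naᵢ)].
e^(Vm/24.3) = e^(-61.0/24.3) = 0.081245
So 0.081245·(Kᵢ + α·Naᵢ) = Kₒ + α·Naₒ → α = (0.081245·116.0 − 7.94) / (101.0 − 0.081245·29.8)
α = (9.424 − 7.94) / (101.0 − 2.421) = 1.484/98.58 = 0.01506

0.0151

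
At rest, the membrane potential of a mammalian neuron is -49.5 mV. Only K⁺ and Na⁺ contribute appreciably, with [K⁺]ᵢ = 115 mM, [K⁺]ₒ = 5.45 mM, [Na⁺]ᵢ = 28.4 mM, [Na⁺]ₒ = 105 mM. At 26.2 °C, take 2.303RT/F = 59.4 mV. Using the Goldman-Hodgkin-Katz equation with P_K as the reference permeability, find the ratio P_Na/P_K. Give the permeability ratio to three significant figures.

0.113

Let α = P_Na/P_K. GHK: Vm = 59.4·log₁₀[(Kₒ + α·Naₒ)/(Kᵢ + α·Naᵢ)].
10^(Vm/59.4) = 10^(-49.5/59.4) = 0.14678
So 0.14678·(Kᵢ + α·Naᵢ) = Kₒ + α·Naₒ → α = (0.14678·115.0 − 5.45) / (105.0 − 0.14678·28.4)
α = (16.88 − 5.45) / (105.0 − 4.169) = 11.43/100.8 = 0.1134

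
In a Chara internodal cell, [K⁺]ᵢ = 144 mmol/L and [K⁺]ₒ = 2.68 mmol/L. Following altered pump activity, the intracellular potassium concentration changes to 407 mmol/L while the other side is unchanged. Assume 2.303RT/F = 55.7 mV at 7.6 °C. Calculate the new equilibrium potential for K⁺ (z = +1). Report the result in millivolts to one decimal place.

-121.5 mV

After the shift: [K⁺]_out = 2.68, [K⁺]_in = 407 mmol/L.
E_new = (55.7/1)·log₁₀(2.68/407) = 55.70 · (-2.1815) = -121.51 mV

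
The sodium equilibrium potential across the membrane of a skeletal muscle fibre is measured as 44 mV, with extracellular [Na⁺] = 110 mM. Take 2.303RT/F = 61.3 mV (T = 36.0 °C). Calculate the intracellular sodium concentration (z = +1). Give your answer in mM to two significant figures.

21 mM

Nernst: E = (61.3/1) · log₁₀([out]/[in]), so log₁₀([out]/[in]) = 44.0 × 1 / 61.3 = 0.7178.
[out]/[in] = 10^(0.7178) = 5.221.
[in] = 110 / 5.221 = 21.07 mM.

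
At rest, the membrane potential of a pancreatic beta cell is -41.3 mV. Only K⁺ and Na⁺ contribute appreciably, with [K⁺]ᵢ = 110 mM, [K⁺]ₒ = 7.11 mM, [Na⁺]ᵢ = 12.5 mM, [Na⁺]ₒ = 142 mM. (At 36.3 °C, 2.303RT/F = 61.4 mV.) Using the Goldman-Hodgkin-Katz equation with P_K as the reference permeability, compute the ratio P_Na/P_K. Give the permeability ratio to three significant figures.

Let α = P_Na/P_K. GHK: Vm = 61.4·log₁₀[(Kₒ + α·Naₒ)/(Kᵢ + α·Naᵢ)].
10^(Vm/61.4) = 10^(-41.3/61.4) = 0.2125
So 0.2125·(Kᵢ + α·Naᵢ) = Kₒ + α·Naₒ → α = (0.2125·110.0 − 7.11) / (142.0 − 0.2125·12.5)
α = (23.38 − 7.11) / (142.0 − 2.656) = 16.27/139.3 = 0.1167

0.117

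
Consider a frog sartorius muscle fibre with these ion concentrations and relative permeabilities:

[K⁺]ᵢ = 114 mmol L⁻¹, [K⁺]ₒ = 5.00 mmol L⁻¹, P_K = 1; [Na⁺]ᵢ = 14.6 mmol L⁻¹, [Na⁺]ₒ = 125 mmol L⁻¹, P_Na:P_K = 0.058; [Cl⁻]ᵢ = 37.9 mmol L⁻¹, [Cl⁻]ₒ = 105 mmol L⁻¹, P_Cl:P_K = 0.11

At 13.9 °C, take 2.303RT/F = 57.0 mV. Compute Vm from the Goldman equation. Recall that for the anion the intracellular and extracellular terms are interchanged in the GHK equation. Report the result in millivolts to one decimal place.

Vm = 57.0 · log₁₀[(Σ P·[cation]ₒ + Σ P·[anion]ᵢ) / (Σ P·[cation]ᵢ + Σ P·[anion]ₒ)]
Numerator = 1×5.00 + 0.058×125 + 0.11×37.9 = 16.42
Denominator = 1×114 + 0.058×14.6 + 0.11×105 = 126.4
Vm = 57.0 · log₁₀(0.1299) = 57.0 × (-0.8864) = -50.52 mV

-50.5 mV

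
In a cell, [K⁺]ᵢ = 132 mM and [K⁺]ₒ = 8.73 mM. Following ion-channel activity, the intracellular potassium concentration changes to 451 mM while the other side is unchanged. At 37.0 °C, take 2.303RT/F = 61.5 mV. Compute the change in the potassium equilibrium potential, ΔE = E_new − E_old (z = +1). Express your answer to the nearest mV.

-33 mV

E_old = (61.5/1)·log₁₀(8.73/132) = -72.54 mV
E_new = (61.5/1)·log₁₀(8.73/451) = -105.36 mV
ΔE = -105.36 − (-72.54) = -32.82 mV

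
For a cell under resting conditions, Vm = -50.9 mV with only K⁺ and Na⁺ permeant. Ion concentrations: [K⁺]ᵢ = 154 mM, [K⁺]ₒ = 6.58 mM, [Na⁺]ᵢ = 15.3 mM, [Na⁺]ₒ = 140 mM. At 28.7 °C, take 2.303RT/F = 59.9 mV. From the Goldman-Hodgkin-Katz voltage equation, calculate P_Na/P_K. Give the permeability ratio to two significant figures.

0.11

Let α = P_Na/P_K. GHK: Vm = 59.9·log₁₀[(Kₒ + α·Naₒ)/(Kᵢ + α·Naᵢ)].
10^(Vm/59.9) = 10^(-50.9/59.9) = 0.14134
So 0.14134·(Kᵢ + α·Naᵢ) = Kₒ + α·Naₒ → α = (0.14134·154.0 − 6.58) / (140.0 − 0.14134·15.3)
α = (21.77 − 6.58) / (140.0 − 2.162) = 15.19/137.8 = 0.1102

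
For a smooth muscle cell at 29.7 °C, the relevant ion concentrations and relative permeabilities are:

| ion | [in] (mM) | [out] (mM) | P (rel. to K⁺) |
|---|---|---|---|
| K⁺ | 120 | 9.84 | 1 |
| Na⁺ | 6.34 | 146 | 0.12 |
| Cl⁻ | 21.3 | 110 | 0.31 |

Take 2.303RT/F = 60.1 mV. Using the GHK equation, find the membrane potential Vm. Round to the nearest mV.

Vm = 60.1 · log₁₀[(Σ P·[cation]ₒ + Σ P·[anion]ᵢ) / (Σ P·[cation]ᵢ + Σ P·[anion]ₒ)]
Numerator = 1×9.84 + 0.12×146 + 0.31×21.3 = 33.96
Denominator = 1×120 + 0.12×6.34 + 0.31×110 = 154.9
Vm = 60.1 · log₁₀(0.21931) = 60.1 × (-0.6589) = -39.60 mV

-40 mV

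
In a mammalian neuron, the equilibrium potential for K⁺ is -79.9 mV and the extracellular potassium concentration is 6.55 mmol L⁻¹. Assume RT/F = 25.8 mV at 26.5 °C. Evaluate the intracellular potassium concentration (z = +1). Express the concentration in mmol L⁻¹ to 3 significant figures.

145 mmol L⁻¹

Nernst: E = (25.8/1) · ln([out]/[in]), so ln([out]/[in]) = -79.9 × 1 / 25.8 = -3.0969.
[out]/[in] = e^(-3.0969) = 0.04519.
[in] = 6.55 / 0.04519 = 144.9 mmol L⁻¹.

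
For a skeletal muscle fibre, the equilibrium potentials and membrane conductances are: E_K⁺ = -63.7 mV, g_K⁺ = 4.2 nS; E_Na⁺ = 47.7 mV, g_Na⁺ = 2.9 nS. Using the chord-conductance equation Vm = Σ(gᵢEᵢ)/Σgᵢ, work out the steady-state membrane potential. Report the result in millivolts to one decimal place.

Σ gᵢEᵢ = 4.2·(-63.7) + 2.9·(47.7) = -129.21
Σ gᵢ = 4.2 + 2.9 = 7.1
Vm = -129.21 / 7.1 = -18.20 mV

-18.2 mV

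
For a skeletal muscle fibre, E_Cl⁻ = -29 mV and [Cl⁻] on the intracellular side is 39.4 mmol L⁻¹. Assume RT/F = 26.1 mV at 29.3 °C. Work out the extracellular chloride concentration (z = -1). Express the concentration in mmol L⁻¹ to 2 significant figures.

120 mmol L⁻¹

Nernst: E = (26.1/-1) · ln([out]/[in]), so ln([out]/[in]) = -29.0 × -1 / 26.1 = 1.1111.
[out]/[in] = e^(1.1111) = 3.038.
[out] = 3.038 × 39.4 = 119.7 mmol L⁻¹.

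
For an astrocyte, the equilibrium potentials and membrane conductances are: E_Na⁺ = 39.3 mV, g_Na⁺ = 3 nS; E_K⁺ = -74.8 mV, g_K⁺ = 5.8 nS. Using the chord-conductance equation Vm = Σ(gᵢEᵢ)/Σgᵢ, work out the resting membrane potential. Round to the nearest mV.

-36 mV

Σ gᵢEᵢ = 3·(39.3) + 5.8·(-74.8) = -315.94
Σ gᵢ = 3 + 5.8 = 8.8
Vm = -315.94 / 8.8 = -35.90 mV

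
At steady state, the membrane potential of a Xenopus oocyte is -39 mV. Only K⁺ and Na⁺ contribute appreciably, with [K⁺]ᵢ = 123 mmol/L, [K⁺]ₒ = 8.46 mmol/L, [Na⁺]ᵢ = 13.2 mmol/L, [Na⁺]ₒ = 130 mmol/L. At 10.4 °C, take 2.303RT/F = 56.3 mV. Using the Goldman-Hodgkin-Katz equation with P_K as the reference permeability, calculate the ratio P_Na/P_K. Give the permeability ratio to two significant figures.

Let α = P_Na/P_K. GHK: Vm = 56.3·log₁₀[(Kₒ + α·Naₒ)/(Kᵢ + α·Naᵢ)].
10^(Vm/56.3) = 10^(-39.0/56.3) = 0.2029
So 0.2029·(Kᵢ + α·Naᵢ) = Kₒ + α·Naₒ → α = (0.2029·123.0 − 8.46) / (130.0 − 0.2029·13.2)
α = (24.96 − 8.46) / (130.0 − 2.678) = 16.5/127.3 = 0.1296

0.13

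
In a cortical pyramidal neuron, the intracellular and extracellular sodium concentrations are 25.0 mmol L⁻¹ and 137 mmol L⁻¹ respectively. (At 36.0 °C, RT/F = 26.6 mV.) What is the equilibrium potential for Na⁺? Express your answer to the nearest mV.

E = (26.6/z) · ln([Na⁺]_out/[Na⁺]_in) with z = +1.
= (26.6/1) · ln(137/25.0) = 26.60 · ln(5.48)
= 26.60 · (1.7011) = 45.25 mV

45 mV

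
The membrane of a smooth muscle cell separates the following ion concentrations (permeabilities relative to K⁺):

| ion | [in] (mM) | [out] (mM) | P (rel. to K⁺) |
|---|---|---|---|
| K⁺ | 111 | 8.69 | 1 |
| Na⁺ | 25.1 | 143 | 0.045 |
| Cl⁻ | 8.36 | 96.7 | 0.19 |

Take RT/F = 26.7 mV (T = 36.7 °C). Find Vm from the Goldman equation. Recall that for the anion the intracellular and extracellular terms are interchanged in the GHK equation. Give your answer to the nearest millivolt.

Vm = 26.7 · ln[(Σ P·[cation]ₒ + Σ P·[anion]ᵢ) / (Σ P·[cation]ᵢ + Σ P·[anion]ₒ)]
Numerator = 1×8.69 + 0.045×143 + 0.19×8.36 = 16.71
Denominator = 1×111 + 0.045×25.1 + 0.19×96.7 = 130.5
Vm = 26.7 · ln(0.12807) = 26.7 × (-2.0552) = -54.87 mV

-55 mV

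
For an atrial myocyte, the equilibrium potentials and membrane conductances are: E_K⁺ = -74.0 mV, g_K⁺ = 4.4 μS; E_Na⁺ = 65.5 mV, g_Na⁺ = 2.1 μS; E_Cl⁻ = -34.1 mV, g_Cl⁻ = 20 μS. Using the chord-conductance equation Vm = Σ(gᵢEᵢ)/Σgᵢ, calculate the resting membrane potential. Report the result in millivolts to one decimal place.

Σ gᵢEᵢ = 4.4·(-74.0) + 2.1·(65.5) + 20·(-34.1) = -870.05
Σ gᵢ = 4.4 + 2.1 + 20 = 26.5
Vm = -870.05 / 26.5 = -32.83 mV

-32.8 mV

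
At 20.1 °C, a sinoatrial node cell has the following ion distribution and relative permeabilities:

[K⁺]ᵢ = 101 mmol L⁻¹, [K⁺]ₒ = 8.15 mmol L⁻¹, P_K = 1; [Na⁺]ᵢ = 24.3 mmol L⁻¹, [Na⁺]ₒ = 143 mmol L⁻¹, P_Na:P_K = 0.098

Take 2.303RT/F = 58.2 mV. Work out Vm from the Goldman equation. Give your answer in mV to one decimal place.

-38.9 mV

Vm = 58.2 · log₁₀[(Σ P·[cation]ₒ + Σ P·[anion]ᵢ) / (Σ P·[cation]ᵢ + Σ P·[anion]ₒ)]
Numerator = 1×8.15 + 0.098×143 = 22.16
Denominator = 1×101 + 0.098×24.3 = 103.4
Vm = 58.2 · log₁₀(0.21439) = 58.2 × (-0.6688) = -38.92 mV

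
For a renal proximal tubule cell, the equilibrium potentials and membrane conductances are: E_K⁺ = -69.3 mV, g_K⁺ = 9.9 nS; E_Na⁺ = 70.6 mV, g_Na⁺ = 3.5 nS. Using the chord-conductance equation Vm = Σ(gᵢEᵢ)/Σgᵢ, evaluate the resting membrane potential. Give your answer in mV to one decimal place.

Σ gᵢEᵢ = 9.9·(-69.3) + 3.5·(70.6) = -438.97
Σ gᵢ = 9.9 + 3.5 = 13.4
Vm = -438.97 / 13.4 = -32.76 mV

-32.8 mV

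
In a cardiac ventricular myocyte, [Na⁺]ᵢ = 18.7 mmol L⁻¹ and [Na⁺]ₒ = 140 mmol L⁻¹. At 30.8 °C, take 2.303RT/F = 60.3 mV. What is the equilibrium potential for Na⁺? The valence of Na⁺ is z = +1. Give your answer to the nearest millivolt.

E = (60.3/z) · log₁₀([Na⁺]_out/[Na⁺]_in) with z = +1.
= (60.3/1) · log₁₀(140/18.7) = 60.30 · log₁₀(7.487)
= 60.30 · (0.8743) = 52.72 mV

53 mV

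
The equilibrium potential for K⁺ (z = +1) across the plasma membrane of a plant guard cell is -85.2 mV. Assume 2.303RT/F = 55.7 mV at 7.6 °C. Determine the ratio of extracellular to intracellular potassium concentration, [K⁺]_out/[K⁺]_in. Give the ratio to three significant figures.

log₁₀([out]/[in]) = E·z/(55.7) = -85.2 × 1 / 55.7 = -1.5296
[out]/[in] = 10^(-1.5296) = 0.02954

0.0295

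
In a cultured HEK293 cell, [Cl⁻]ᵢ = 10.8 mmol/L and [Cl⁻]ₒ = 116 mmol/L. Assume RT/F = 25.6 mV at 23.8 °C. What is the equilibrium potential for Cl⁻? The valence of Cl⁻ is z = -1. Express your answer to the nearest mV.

-61 mV

E = (25.6/z) · ln([Cl⁻]_out/[Cl⁻]_in) with z = -1.
For an anion, dividing by z = -1 reverses the sign.
= (25.6/-1) · ln(116/10.8) = -25.60 · ln(10.74)
= -25.60 · (2.3740) = -60.78 mV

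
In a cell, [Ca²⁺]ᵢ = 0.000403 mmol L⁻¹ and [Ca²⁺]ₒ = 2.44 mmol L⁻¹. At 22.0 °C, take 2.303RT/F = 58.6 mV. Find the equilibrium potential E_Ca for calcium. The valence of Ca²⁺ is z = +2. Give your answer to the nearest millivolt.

111 mV

E = (58.6/z) · log₁₀([Ca²⁺]_out/[Ca²⁺]_in) with z = +2.
= (58.6/2) · log₁₀(2.44/0.000403) = 29.30 · log₁₀(6055)
= 29.30 · (3.7821) = 110.82 mV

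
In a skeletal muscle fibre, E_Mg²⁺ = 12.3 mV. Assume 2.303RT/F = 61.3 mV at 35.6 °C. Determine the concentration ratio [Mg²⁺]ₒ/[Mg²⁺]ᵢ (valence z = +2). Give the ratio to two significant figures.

log₁₀([out]/[in]) = E·z/(61.3) = 12.3 × 2 / 61.3 = 0.4013
[out]/[in] = 10^(0.4013) = 2.519

2.5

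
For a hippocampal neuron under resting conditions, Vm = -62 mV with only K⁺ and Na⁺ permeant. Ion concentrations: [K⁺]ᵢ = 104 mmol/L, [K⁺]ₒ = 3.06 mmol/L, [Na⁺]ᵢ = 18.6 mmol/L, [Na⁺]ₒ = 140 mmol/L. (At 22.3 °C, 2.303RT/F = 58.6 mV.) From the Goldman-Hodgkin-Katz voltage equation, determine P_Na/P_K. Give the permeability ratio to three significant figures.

Let α = P_Na/P_K. GHK: Vm = 58.6·log₁₀[(Kₒ + α·Naₒ)/(Kᵢ + α·Naᵢ)].
10^(Vm/58.6) = 10^(-62.0/58.6) = 0.087494
So 0.087494·(Kᵢ + α·Naᵢ) = Kₒ + α·Naₒ → α = (0.087494·104.0 − 3.06) / (140.0 − 0.087494·18.6)
α = (9.099 − 3.06) / (140.0 − 1.627) = 6.039/138.4 = 0.04365

0.0436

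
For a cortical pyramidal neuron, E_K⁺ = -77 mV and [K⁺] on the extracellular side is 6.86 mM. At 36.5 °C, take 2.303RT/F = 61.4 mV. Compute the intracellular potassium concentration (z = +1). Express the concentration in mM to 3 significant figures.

Nernst: E = (61.4/1) · log₁₀([out]/[in]), so log₁₀([out]/[in]) = -77.0 × 1 / 61.4 = -1.2541.
[out]/[in] = 10^(-1.2541) = 0.05571.
[in] = 6.86 / 0.05571 = 123.1 mM.

123 mM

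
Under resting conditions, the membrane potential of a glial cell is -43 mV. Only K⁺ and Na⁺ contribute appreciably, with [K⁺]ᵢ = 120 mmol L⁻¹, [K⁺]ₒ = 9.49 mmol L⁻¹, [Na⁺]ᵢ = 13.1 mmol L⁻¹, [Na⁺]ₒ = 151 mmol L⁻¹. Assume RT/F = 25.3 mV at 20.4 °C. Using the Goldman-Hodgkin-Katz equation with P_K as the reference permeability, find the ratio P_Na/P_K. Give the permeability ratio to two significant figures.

0.084

Let α = P_Na/P_K. GHK: Vm = 25.3·ln[(Kₒ + α·Naₒ)/(Kᵢ + α·Naᵢ)].
e^(Vm/25.3) = e^(-43.0/25.3) = 0.18276
So 0.18276·(Kᵢ + α·Naᵢ) = Kₒ + α·Naₒ → α = (0.18276·120.0 − 9.49) / (151.0 − 0.18276·13.1)
α = (21.93 − 9.49) / (151.0 − 2.394) = 12.44/148.6 = 0.08372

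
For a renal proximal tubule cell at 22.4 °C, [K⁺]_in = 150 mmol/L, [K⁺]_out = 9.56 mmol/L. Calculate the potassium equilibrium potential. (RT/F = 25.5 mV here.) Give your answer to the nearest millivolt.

E = (25.5/z) · ln([K⁺]_out/[K⁺]_in) with z = +1.
= (25.5/1) · ln(9.56/150) = 25.50 · ln(0.06373)
= 25.50 · (-2.7530) = -70.20 mV

-70 mV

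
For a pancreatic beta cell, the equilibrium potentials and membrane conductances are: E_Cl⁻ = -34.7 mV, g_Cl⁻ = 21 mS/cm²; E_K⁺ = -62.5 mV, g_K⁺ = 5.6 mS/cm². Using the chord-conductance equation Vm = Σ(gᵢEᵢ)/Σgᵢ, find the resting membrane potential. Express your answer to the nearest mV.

Σ gᵢEᵢ = 21·(-34.7) + 5.6·(-62.5) = -1078.70
Σ gᵢ = 21 + 5.6 = 26.6
Vm = -1078.70 / 26.6 = -40.55 mV

-41 mV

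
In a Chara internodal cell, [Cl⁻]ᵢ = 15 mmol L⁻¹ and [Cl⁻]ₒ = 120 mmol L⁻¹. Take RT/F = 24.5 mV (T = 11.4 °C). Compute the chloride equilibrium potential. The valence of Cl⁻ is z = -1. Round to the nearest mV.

E = (24.5/z) · ln([Cl⁻]_out/[Cl⁻]_in) with z = -1.
For an anion, dividing by z = -1 reverses the sign.
= (24.5/-1) · ln(120/15) = -24.50 · ln(8)
= -24.50 · (2.0794) = -50.95 mV

-51 mV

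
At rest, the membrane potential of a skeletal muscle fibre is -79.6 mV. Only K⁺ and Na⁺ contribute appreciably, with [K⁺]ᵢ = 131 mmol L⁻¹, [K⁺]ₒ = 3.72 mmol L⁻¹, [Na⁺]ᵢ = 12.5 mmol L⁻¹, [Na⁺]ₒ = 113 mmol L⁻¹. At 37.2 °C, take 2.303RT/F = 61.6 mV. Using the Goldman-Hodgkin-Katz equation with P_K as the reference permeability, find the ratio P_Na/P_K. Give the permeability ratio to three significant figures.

Let α = P_Na/P_K. GHK: Vm = 61.6·log₁₀[(Kₒ + α·Naₒ)/(Kᵢ + α·Naᵢ)].
10^(Vm/61.6) = 10^(-79.6/61.6) = 0.051026
So 0.051026·(Kᵢ + α·Naᵢ) = Kₒ + α·Naₒ → α = (0.051026·131.0 − 3.72) / (113.0 − 0.051026·12.5)
α = (6.684 − 3.72) / (113.0 − 0.6378) = 2.964/112.4 = 0.02638

0.0264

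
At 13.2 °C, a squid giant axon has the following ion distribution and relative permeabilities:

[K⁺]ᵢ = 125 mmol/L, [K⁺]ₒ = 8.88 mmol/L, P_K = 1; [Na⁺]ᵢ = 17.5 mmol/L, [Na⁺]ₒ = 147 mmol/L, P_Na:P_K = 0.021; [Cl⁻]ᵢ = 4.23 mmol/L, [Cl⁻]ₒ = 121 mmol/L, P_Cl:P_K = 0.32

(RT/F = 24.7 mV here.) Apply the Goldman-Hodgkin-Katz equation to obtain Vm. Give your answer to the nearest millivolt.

Vm = 24.7 · ln[(Σ P·[cation]ₒ + Σ P·[anion]ᵢ) / (Σ P·[cation]ᵢ + Σ P·[anion]ₒ)]
Numerator = 1×8.88 + 0.021×147 + 0.32×4.23 = 13.32
Denominator = 1×125 + 0.021×17.5 + 0.32×121 = 164.1
Vm = 24.7 · ln(0.08118) = 24.7 × (-2.5111) = -62.02 mV

-62 mV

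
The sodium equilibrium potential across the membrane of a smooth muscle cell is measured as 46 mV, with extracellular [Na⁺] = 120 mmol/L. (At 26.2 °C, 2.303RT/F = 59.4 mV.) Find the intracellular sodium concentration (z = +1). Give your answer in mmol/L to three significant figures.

Nernst: E = (59.4/1) · log₁₀([out]/[in]), so log₁₀([out]/[in]) = 46.0 × 1 / 59.4 = 0.7744.
[out]/[in] = 10^(0.7744) = 5.949.
[in] = 120 / 5.949 = 20.17 mmol/L.

20.2 mmol/L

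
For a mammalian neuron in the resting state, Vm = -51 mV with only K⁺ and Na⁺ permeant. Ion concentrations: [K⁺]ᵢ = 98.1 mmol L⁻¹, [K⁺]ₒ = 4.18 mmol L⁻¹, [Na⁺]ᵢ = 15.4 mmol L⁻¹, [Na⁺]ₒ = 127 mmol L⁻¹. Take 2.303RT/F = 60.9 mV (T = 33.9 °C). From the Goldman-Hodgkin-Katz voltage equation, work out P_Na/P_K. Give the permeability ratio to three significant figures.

Let α = P_Na/P_K. GHK: Vm = 60.9·log₁₀[(Kₒ + α·Naₒ)/(Kᵢ + α·Naᵢ)].
10^(Vm/60.9) = 10^(-51.0/60.9) = 0.1454
So 0.1454·(Kᵢ + α·Naᵢ) = Kₒ + α·Naₒ → α = (0.1454·98.1 − 4.18) / (127.0 − 0.1454·15.4)
α = (14.26 − 4.18) / (127.0 − 2.239) = 10.08/124.8 = 0.08082

0.0808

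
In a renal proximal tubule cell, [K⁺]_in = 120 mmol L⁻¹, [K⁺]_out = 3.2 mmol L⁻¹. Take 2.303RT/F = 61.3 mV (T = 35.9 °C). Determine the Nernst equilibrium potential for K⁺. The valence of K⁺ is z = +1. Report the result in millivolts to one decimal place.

-96.5 mV

E = (61.3/z) · log₁₀([K⁺]_out/[K⁺]_in) with z = +1.
= (61.3/1) · log₁₀(3.2/120) = 61.30 · log₁₀(0.02667)
= 61.30 · (-1.5740) = -96.49 mV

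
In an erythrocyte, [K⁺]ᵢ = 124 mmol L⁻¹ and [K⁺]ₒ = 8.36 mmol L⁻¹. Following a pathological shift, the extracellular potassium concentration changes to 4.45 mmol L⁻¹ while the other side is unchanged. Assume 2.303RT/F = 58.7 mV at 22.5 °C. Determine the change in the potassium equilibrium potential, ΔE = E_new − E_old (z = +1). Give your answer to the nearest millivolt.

-16 mV

E_old = (58.7/1)·log₁₀(8.36/124) = -68.75 mV
E_new = (58.7/1)·log₁₀(4.45/124) = -84.83 mV
ΔE = -84.83 − (-68.75) = -16.07 mV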